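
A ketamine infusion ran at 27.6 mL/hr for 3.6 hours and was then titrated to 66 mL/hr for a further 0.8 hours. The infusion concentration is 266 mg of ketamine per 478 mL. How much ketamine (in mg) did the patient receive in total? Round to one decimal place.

Concentration = 266 mg ÷ 478 mL = 0.5564854 mg/mL
Stage 1: 27.6 mL/hr × 3.6 hr = 99.36 mL → 99.36 mL × 0.5564854 mg/mL = 55.29238 mg
Stage 2: 66 mL/hr × 0.8 hr = 52.8 mL → 52.8 mL × 0.5564854 mg/mL = 29.38243 mg
Total = 55.29238 + 29.38243 = 84.67481 mg

84.7 mg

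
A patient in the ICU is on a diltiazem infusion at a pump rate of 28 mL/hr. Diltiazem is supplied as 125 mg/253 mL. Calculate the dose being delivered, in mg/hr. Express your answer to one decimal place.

13.8 mg/hr

Concentration = 125 mg ÷ 253 mL = 0.4940711 mg/mL
Drug rate = 28 mL/hr × 0.4940711 mg/mL = 13.83399 mg/hr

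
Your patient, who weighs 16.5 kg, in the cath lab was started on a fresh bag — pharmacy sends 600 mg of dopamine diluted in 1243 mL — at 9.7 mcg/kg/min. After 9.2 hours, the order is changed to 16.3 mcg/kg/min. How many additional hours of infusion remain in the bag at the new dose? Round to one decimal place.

Initial rate:
Dose = 9.7 mcg/kg/min × 16.5 kg = 160.05 mcg/min
160.05 mcg/min × 60 min/hr = 9603 mcg/hr
Concentration = 600 mg ÷ 1243 mL = 0.4827031 mg/mL = 482.7031 mcg/mL
Rate = 9603 mcg/hr ÷ 482.7031 mcg/mL = 19.89421 mL/hr
Volume infused so far = 19.89421 mL/hr × 9.2 hr = 183.0268 mL
Volume remaining = 1243 − 183.0268 = 1059.973 mL
New rate:
Dose = 16.3 mcg/kg/min × 16.5 kg = 268.95 mcg/min
268.95 mcg/min × 60 min/hr = 16137 mcg/hr
Rate = 16137 mcg/hr ÷ 482.7031 mcg/mL = 33.43048 mL/hr
Time remaining = 1059.973 mL ÷ 33.43048 mL/hr = 31.70679 hr

31.7 hours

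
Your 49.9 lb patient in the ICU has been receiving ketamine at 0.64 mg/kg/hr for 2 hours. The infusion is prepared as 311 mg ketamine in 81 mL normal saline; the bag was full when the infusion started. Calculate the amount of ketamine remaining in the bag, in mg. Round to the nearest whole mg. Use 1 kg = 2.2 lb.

282 mg

Weight = 49.9 lb ÷ 2.2 lb/kg = 22.68182 kg
Dose = 0.64 mg/kg/hr × 22.68182 kg = 14.51636 mg/hr
Concentration = 311 mg ÷ 81 mL = 3.839506 mg/mL
Rate = 14.51636 mg/hr ÷ 3.839506 mg/mL = 3.780789 mL/hr
Volume infused = 3.780789 mL/hr × 2 hr = 7.561578 mL
Volume remaining = 81 − 7.561578 = 73.43842 mL
Drug remaining = 73.43842 mL × 3.839506 mg/mL = 281.9673 mg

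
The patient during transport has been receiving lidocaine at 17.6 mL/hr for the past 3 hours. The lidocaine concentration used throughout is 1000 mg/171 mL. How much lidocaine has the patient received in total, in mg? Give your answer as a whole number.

Concentration = 1000 mg ÷ 171 mL = 5.847953 mg/mL
Drug rate = 17.6 mL/hr × 5.847953 mg/mL = 102.924 mg/hr
Total = 102.924 mg/hr × 3 hr = 308.7719 mg

309 mg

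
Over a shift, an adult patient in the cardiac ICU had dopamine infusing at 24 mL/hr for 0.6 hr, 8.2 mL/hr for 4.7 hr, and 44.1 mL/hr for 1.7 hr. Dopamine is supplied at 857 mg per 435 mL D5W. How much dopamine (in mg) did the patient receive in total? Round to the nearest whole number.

252 mg

Concentration = 857 mg ÷ 435 mL = 1.970115 mg/mL
Stage 1: 24 mL/hr × 0.6 hr = 14.4 mL → 14.4 mL × 1.970115 mg/mL = 28.36966 mg
Stage 2: 8.2 mL/hr × 4.7 hr = 38.54 mL → 38.54 mL × 1.970115 mg/mL = 75.92823 mg
Stage 3: 44.1 mL/hr × 1.7 hr = 74.97 mL → 74.97 mL × 1.970115 mg/mL = 147.6995 mg
Total = 28.36966 + 75.92823 + 147.6995 = 251.9974 mg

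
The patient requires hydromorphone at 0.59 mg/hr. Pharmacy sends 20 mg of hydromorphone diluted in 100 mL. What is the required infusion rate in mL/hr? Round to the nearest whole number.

Concentration = 20 mg ÷ 100 mL = 0.2 mg/mL
Rate = 0.59 mg/hr ÷ 0.2 mg/mL = 2.95 mL/hr

3 mL/hr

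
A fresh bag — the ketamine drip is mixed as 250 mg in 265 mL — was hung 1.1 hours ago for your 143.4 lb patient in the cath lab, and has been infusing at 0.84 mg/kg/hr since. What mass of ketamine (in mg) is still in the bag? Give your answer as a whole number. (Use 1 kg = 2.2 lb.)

Weight = 143.4 lb ÷ 2.2 lb/kg = 65.18182 kg
Dose = 0.84 mg/kg/hr × 65.18182 kg = 54.75273 mg/hr
Concentration = 250 mg ÷ 265 mL = 0.9433962 mg/mL
Rate = 54.75273 mg/hr ÷ 0.9433962 mg/mL = 58.03789 mL/hr
Volume infused = 58.03789 mL/hr × 1.1 hr = 63.84168 mL
Volume remaining = 265 − 63.84168 = 201.1583 mL
Drug remaining = 201.1583 mL × 0.9433962 mg/mL = 189.772 mg

190 mg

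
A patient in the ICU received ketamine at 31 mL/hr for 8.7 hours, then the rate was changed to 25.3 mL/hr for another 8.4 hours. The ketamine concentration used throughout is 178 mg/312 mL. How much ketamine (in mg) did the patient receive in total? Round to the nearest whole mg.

275 mg

Concentration = 178 mg ÷ 312 mL = 0.5705128 mg/mL
Stage 1: 31 mL/hr × 8.7 hr = 269.7 mL → 269.7 mL × 0.5705128 mg/mL = 153.8673 mg
Stage 2: 25.3 mL/hr × 8.4 hr = 212.52 mL → 212.52 mL × 0.5705128 mg/mL = 121.2454 mg
Total = 153.8673 + 121.2454 = 275.1127 mg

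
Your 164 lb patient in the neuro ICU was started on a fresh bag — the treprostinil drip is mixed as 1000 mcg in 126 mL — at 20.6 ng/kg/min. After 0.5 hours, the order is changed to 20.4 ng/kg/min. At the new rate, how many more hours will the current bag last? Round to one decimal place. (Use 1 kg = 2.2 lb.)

10.5 hours

Initial rate:
Weight = 164 lb ÷ 2.2 lb/kg = 74.54545 kg
Dose = 20.6 ng/kg/min × 74.54545 kg = 1535.636 ng/min
1535.636 ng/min × 60 min/hr = 92138.18 ng/hr
Concentration = 1000 mcg ÷ 126 mL = 7.936508 mcg/mL = 7936.508 ng/mL
Rate = 92138.18 ng/hr ÷ 7936.508 ng/mL = 11.60941 mL/hr
Volume infused so far = 11.60941 mL/hr × 0.5 hr = 5.804705 mL
Volume remaining = 126 − 5.804705 = 120.1953 mL
New rate:
Dose = 20.4 ng/kg/min × 74.54545 kg = 1520.727 ng/min
1520.727 ng/min × 60 min/hr = 91243.64 ng/hr
Rate = 91243.64 ng/hr ÷ 7936.508 ng/mL = 11.4967 mL/hr
Time remaining = 120.1953 mL ÷ 11.4967 mL/hr = 10.45477 hr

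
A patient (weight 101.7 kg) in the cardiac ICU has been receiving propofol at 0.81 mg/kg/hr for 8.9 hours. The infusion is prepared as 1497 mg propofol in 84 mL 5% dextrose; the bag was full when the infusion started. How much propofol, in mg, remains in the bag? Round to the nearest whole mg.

764 mg

Dose = 0.81 mg/kg/hr × 101.7 kg = 82.377 mg/hr
Concentration = 1497 mg ÷ 84 mL = 17.82143 mg/mL
Rate = 82.377 mg/hr ÷ 17.82143 mg/mL = 4.622357 mL/hr
Volume infused = 4.622357 mL/hr × 8.9 hr = 41.13897 mL
Volume remaining = 84 − 41.13897 = 42.86103 mL
Drug remaining = 42.86103 mL × 17.82143 mg/mL = 763.8447 mg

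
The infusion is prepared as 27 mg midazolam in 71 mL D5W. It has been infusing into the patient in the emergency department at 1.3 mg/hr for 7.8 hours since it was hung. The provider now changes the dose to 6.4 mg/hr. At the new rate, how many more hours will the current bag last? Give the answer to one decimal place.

2.6 hours

Initial rate:
Concentration = 27 mg ÷ 71 mL = 0.3802817 mg/mL
Rate = 1.3 mg/hr ÷ 0.3802817 mg/mL = 3.418519 mL/hr
Volume infused so far = 3.418519 mL/hr × 7.8 hr = 26.66444 mL
Volume remaining = 71 − 26.66444 = 44.33556 mL
New rate:
Rate = 6.4 mg/hr ÷ 0.3802817 mg/mL = 16.82963 mL/hr
Time remaining = 44.33556 mL ÷ 16.82963 mL/hr = 2.634375 hr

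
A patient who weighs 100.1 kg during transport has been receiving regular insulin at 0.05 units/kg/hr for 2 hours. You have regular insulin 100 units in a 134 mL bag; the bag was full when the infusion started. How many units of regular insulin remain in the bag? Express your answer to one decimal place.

90.0 units

Dose = 0.05 units/kg/hr × 100.1 kg = 5.005 units/hr
Concentration = 100 units ÷ 134 mL = 0.7462687 units/mL
Rate = 5.005 units/hr ÷ 0.7462687 units/mL = 6.7067 mL/hr
Volume infused = 6.7067 mL/hr × 2 hr = 13.4134 mL
Volume remaining = 134 − 13.4134 = 120.5866 mL
Drug remaining = 120.5866 mL × 0.7462687 units/mL = 89.99 units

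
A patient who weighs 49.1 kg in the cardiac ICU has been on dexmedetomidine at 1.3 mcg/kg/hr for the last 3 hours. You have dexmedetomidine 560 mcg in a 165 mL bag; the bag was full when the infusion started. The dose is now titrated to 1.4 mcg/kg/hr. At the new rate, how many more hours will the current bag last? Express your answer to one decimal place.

5.4 hours

Initial rate:
Dose = 1.3 mcg/kg/hr × 49.1 kg = 63.83 mcg/hr
Concentration = 560 mcg ÷ 165 mL = 3.393939 mcg/mL
Rate = 63.83 mcg/hr ÷ 3.393939 mcg/mL = 18.80705 mL/hr
Volume infused so far = 18.80705 mL/hr × 3 hr = 56.42116 mL
Volume remaining = 165 − 56.42116 = 108.5788 mL
New rate:
Dose = 1.4 mcg/kg/hr × 49.1 kg = 68.74 mcg/hr
Rate = 68.74 mcg/hr ÷ 3.393939 mcg/mL = 20.25375 mL/hr
Time remaining = 108.5788 mL ÷ 20.25375 mL/hr = 5.360925 hr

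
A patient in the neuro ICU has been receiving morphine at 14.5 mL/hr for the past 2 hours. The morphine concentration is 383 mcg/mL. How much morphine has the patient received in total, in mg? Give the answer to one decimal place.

11.1 mg

Concentration = 383 mcg/mL = 0.383 mg/mL
Drug rate = 14.5 mL/hr × 0.383 mg/mL = 5.5535 mg/hr
Total = 5.5535 mg/hr × 2 hr = 11.107 mg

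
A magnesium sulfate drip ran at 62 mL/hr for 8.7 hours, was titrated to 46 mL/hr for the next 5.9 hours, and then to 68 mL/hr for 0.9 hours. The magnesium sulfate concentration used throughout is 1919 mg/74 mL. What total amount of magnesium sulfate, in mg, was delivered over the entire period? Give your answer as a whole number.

Concentration = 1919 mg ÷ 74 mL = 25.93243 mg/mL
Stage 1: 62 mL/hr × 8.7 hr = 539.4 mL → 539.4 mL × 25.93243 mg/mL = 13987.95 mg
Stage 2: 46 mL/hr × 5.9 hr = 271.4 mL → 271.4 mL × 25.93243 mg/mL = 7038.062 mg
Stage 3: 68 mL/hr × 0.9 hr = 61.2 mL → 61.2 mL × 25.93243 mg/mL = 1587.065 mg
Total = 13987.95 + 7038.062 + 1587.065 = 22613.08 mg

22613 mg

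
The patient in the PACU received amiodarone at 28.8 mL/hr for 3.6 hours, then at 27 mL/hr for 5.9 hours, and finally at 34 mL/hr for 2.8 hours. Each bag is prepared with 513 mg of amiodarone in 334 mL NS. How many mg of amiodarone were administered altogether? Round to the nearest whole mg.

Concentration = 513 mg ÷ 334 mL = 1.535928 mg/mL
Stage 1: 28.8 mL/hr × 3.6 hr = 103.68 mL → 103.68 mL × 1.535928 mg/mL = 159.245 mg
Stage 2: 27 mL/hr × 5.9 hr = 159.3 mL → 159.3 mL × 1.535928 mg/mL = 244.6734 mg
Stage 3: 34 mL/hr × 2.8 hr = 95.2 mL → 95.2 mL × 1.535928 mg/mL = 146.2204 mg
Total = 159.245 + 244.6734 + 146.2204 = 550.1387 mg

550 mg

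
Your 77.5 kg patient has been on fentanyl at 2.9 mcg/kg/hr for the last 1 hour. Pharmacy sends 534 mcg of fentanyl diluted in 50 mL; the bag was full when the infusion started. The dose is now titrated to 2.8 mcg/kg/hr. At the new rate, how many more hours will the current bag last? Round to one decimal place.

1.4 hours

Initial rate:
Dose = 2.9 mcg/kg/hr × 77.5 kg = 224.75 mcg/hr
Concentration = 534 mcg ÷ 50 mL = 10.68 mcg/mL
Rate = 224.75 mcg/hr ÷ 10.68 mcg/mL = 21.04401 mL/hr
Volume infused so far = 21.04401 mL/hr × 1 hr = 21.04401 mL
Volume remaining = 50 − 21.04401 = 28.95599 mL
New rate:
Dose = 2.8 mcg/kg/hr × 77.5 kg = 217 mcg/hr
Rate = 217 mcg/hr ÷ 10.68 mcg/mL = 20.31835 mL/hr
Time remaining = 28.95599 mL ÷ 20.31835 mL/hr = 1.425115 hr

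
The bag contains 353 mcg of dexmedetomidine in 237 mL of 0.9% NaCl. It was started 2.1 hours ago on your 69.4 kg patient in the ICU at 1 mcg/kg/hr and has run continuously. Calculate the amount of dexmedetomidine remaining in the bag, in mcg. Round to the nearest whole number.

Dose = 1 mcg/kg/hr × 69.4 kg = 69.4 mcg/hr
Concentration = 353 mcg ÷ 237 mL = 1.489451 mcg/mL
Rate = 69.4 mcg/hr ÷ 1.489451 mcg/mL = 46.59433 mL/hr
Volume infused = 46.59433 mL/hr × 2.1 hr = 97.8481 mL
Volume remaining = 237 − 97.8481 = 139.1519 mL
Drug remaining = 139.1519 mL × 1.489451 mcg/mL = 207.26 mcg

207 mcg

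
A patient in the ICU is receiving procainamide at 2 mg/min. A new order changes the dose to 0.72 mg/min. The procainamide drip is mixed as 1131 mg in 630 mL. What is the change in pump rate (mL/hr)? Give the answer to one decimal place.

42.8 mL/hr

At the current dose:
2 mg/min × 60 min/hr = 120 mg/hr
Concentration = 1131 mg ÷ 630 mL = 1.795238 mg/mL
Rate = 120 mg/hr ÷ 1.795238 mg/mL = 66.8435 mL/hr
At the new dose:
0.72 mg/min × 60 min/hr = 43.2 mg/hr
Rate = 43.2 mg/hr ÷ 1.795238 mg/mL = 24.06366 mL/hr
Change = 24.06366 − 66.8435 = -42.77984 mL/hr → 42.77984 mL/hr decrease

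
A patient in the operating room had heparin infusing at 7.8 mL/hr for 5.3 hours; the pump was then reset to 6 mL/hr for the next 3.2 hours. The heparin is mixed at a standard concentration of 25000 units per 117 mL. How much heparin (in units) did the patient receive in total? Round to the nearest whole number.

12936 units

Concentration = 25000 units ÷ 117 mL = 213.6752 units/mL
Stage 1: 7.8 mL/hr × 5.3 hr = 41.34 mL → 41.34 mL × 213.6752 units/mL = 8833.333 units
Stage 2: 6 mL/hr × 3.2 hr = 19.2 mL → 19.2 mL × 213.6752 units/mL = 4102.564 units
Total = 8833.333 + 4102.564 = 12935.9 units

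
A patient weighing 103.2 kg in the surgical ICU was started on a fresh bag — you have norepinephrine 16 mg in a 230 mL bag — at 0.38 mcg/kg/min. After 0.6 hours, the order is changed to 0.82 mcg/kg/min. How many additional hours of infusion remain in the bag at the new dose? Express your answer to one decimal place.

Initial rate:
Dose = 0.38 mcg/kg/min × 103.2 kg = 39.216 mcg/min
39.216 mcg/min × 60 min/hr = 2352.96 mcg/hr
Concentration = 16 mg ÷ 230 mL = 0.06956522 mg/mL = 69.56522 mcg/mL
Rate = 2352.96 mcg/hr ÷ 69.56522 mcg/mL = 33.8238 mL/hr
Volume infused so far = 33.8238 mL/hr × 0.6 hr = 20.29428 mL
Volume remaining = 230 − 20.29428 = 209.7057 mL
New rate:
Dose = 0.82 mcg/kg/min × 103.2 kg = 84.624 mcg/min
84.624 mcg/min × 60 min/hr = 5077.44 mcg/hr
Rate = 5077.44 mcg/hr ÷ 69.56522 mcg/mL = 72.9882 mL/hr
Time remaining = 209.7057 mL ÷ 72.9882 mL/hr = 2.873146 hr

2.9 hours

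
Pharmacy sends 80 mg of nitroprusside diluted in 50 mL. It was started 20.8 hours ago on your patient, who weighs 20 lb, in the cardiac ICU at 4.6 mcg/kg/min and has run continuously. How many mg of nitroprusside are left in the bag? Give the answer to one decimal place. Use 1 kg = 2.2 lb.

27.8 mg

Weight = 20 lb ÷ 2.2 lb/kg = 9.090909 kg
Dose = 4.6 mcg/kg/min × 9.090909 kg = 41.81818 mcg/min
41.81818 mcg/min × 60 min/hr = 2509.091 mcg/hr
Concentration = 80 mg ÷ 50 mL = 1.6 mg/mL = 1600 mcg/mL
Rate = 2509.091 mcg/hr ÷ 1600 mcg/mL = 1.568182 mL/hr
Volume infused = 1.568182 mL/hr × 20.8 hr = 32.61818 mL
Volume remaining = 50 − 32.61818 = 17.38182 mL
Drug remaining = 17.38182 mL × 1600 mcg/mL = 27810.91 mcg = 27.81091 mg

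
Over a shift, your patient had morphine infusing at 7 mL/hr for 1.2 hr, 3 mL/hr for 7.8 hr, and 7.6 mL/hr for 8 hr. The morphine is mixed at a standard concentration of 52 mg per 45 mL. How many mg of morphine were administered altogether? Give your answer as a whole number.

107 mg

Concentration = 52 mg ÷ 45 mL = 1.155556 mg/mL
Stage 1: 7 mL/hr × 1.2 hr = 8.4 mL → 8.4 mL × 1.155556 mg/mL = 9.706667 mg
Stage 2: 3 mL/hr × 7.8 hr = 23.4 mL → 23.4 mL × 1.155556 mg/mL = 27.04 mg
Stage 3: 7.6 mL/hr × 8 hr = 60.8 mL → 60.8 mL × 1.155556 mg/mL = 70.25778 mg
Total = 9.706667 + 27.04 + 70.25778 = 107.0044 mg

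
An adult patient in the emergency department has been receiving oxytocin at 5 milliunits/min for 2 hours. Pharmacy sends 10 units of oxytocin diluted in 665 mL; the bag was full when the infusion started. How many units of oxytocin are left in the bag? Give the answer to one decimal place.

9.4 units

5 milliunits/min × 60 min/hr = 300 milliunits/hr
Concentration = 10 units ÷ 665 mL = 0.01503759 units/mL = 15.03759 milliunits/mL
Rate = 300 milliunits/hr ÷ 15.03759 milliunits/mL = 19.95 mL/hr
Volume infused = 19.95 mL/hr × 2 hr = 39.9 mL
Volume remaining = 665 − 39.9 = 625.1 mL
Drug remaining = 625.1 mL × 15.03759 milliunits/mL = 9400 milliunits = 9.4 units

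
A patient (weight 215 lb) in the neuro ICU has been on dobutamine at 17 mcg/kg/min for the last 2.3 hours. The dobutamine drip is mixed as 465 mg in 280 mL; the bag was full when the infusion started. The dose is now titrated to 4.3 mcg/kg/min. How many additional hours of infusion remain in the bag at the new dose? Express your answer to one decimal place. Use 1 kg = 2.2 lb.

Initial rate:
Weight = 215 lb ÷ 2.2 lb/kg = 97.72727 kg
Dose = 17 mcg/kg/min × 97.72727 kg = 1661.364 mcg/min
1661.364 mcg/min × 60 min/hr = 99681.82 mcg/hr
Concentration = 465 mg ÷ 280 mL = 1.660714 mg/mL = 1660.714 mcg/mL
Rate = 99681.82 mcg/hr ÷ 1660.714 mcg/mL = 60.02346 mL/hr
Volume infused so far = 60.02346 mL/hr × 2.3 hr = 138.054 mL
Volume remaining = 280 − 138.054 = 141.946 mL
New rate:
Dose = 4.3 mcg/kg/min × 97.72727 kg = 420.2273 mcg/min
420.2273 mcg/min × 60 min/hr = 25213.64 mcg/hr
Rate = 25213.64 mcg/hr ÷ 1660.714 mcg/mL = 15.1824 mL/hr
Time remaining = 141.946 mL ÷ 15.1824 mL/hr = 9.349378 hr

9.3 hours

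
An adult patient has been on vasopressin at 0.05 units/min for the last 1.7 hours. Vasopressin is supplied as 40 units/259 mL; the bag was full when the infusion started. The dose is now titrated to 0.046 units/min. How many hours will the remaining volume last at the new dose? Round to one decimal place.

Initial rate:
0.05 units/min × 60 min/hr = 3 units/hr
Concentration = 40 units ÷ 259 mL = 0.1544402 units/mL
Rate = 3 units/hr ÷ 0.1544402 units/mL = 19.425 mL/hr
Volume infused so far = 19.425 mL/hr × 1.7 hr = 33.0225 mL
Volume remaining = 259 − 33.0225 = 225.9775 mL
New rate:
0.046 units/min × 60 min/hr = 2.76 units/hr
Rate = 2.76 units/hr ÷ 0.1544402 units/mL = 17.871 mL/hr
Time remaining = 225.9775 mL ÷ 17.871 mL/hr = 12.64493 hr

12.6 hours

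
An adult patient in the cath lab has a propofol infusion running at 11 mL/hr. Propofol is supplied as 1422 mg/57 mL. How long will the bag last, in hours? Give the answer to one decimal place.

Duration = 57 mL ÷ 11 mL/hr = 5.181818 hr

5.2 hours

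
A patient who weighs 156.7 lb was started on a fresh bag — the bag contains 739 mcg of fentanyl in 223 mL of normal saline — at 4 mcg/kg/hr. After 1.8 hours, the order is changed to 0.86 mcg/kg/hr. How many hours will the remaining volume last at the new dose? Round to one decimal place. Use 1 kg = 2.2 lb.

3.7 hours

Initial rate:
Weight = 156.7 lb ÷ 2.2 lb/kg = 71.22727 kg
Dose = 4 mcg/kg/hr × 71.22727 kg = 284.9091 mcg/hr
Concentration = 739 mcg ÷ 223 mL = 3.313901 mcg/mL
Rate = 284.9091 mcg/hr ÷ 3.313901 mcg/mL = 85.97392 mL/hr
Volume infused so far = 85.97392 mL/hr × 1.8 hr = 154.7531 mL
Volume remaining = 223 − 154.7531 = 68.24694 mL
New rate:
Dose = 0.86 mcg/kg/hr × 71.22727 kg = 61.25545 mcg/hr
Rate = 61.25545 mcg/hr ÷ 3.313901 mcg/mL = 18.48439 mL/hr
Time remaining = 68.24694 mL ÷ 18.48439 mL/hr = 3.692139 hr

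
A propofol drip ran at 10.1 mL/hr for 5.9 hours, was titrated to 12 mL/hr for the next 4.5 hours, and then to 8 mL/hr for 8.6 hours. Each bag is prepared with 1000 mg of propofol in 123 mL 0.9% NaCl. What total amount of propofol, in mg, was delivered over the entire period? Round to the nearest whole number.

1483 mg

Concentration = 1000 mg ÷ 123 mL = 8.130081 mg/mL
Stage 1: 10.1 mL/hr × 5.9 hr = 59.59 mL → 59.59 mL × 8.130081 mg/mL = 484.4715 mg
Stage 2: 12 mL/hr × 4.5 hr = 54 mL → 54 mL × 8.130081 mg/mL = 439.0244 mg
Stage 3: 8 mL/hr × 8.6 hr = 68.8 mL → 68.8 mL × 8.130081 mg/mL = 559.3496 mg
Total = 484.4715 + 439.0244 + 559.3496 = 1482.846 mg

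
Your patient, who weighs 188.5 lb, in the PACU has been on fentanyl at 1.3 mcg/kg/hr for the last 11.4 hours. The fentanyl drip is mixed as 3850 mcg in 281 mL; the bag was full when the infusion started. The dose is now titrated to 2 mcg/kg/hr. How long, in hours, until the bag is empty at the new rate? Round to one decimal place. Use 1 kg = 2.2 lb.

15.1 hours

Initial rate:
Weight = 188.5 lb ÷ 2.2 lb/kg = 85.68182 kg
Dose = 1.3 mcg/kg/hr × 85.68182 kg = 111.3864 mcg/hr
Concentration = 3850 mcg ÷ 281 mL = 13.70107 mcg/mL
Rate = 111.3864 mcg/hr ÷ 13.70107 mcg/mL = 8.129758 mL/hr
Volume infused so far = 8.129758 mL/hr × 11.4 hr = 92.67924 mL
Volume remaining = 281 − 92.67924 = 188.3208 mL
New rate:
Dose = 2 mcg/kg/hr × 85.68182 kg = 171.3636 mcg/hr
Rate = 171.3636 mcg/hr ÷ 13.70107 mcg/mL = 12.50732 mL/hr
Time remaining = 188.3208 mL ÷ 12.50732 mL/hr = 15.05684 hr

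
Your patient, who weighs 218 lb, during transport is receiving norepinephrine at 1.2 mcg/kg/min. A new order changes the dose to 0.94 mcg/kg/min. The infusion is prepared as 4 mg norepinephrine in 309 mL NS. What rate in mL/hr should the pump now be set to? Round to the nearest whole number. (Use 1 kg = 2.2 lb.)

Weight = 218 lb ÷ 2.2 lb/kg = 99.09091 kg
Dose = 0.94 mcg/kg/min × 99.09091 kg = 93.14545 mcg/min
93.14545 mcg/min × 60 min/hr = 5588.727 mcg/hr
Concentration = 4 mg ÷ 309 mL = 0.01294498 mg/mL = 12.94498 mcg/mL
Rate = 5588.727 mcg/hr ÷ 12.94498 mcg/mL = 431.7292 mL/hr

432 mL/hr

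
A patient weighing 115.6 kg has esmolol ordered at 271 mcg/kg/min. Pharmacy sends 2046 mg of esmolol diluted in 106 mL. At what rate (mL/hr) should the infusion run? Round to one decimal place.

97.4 mL/hr

Dose = 271 mcg/kg/min × 115.6 kg = 31327.6 mcg/min
31327.6 mcg/min × 60 min/hr = 1879656 mcg/hr
Concentration = 2046 mg ÷ 106 mL = 19.30189 mg/mL = 19301.89 mcg/mL
Rate = 1879656 mcg/hr ÷ 19301.89 mcg/mL = 97.38198 mL/hr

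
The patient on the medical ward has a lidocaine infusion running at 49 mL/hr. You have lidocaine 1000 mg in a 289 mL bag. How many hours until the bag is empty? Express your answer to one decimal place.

5.9 hours

Duration = 289 mL ÷ 49 mL/hr = 5.897959 hr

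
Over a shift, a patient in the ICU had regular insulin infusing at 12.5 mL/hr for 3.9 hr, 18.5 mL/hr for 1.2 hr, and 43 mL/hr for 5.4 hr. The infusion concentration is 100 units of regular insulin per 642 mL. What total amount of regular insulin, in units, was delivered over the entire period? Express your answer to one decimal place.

Concentration = 100 units ÷ 642 mL = 0.1557632 units/mL
Stage 1: 12.5 mL/hr × 3.9 hr = 48.75 mL → 48.75 mL × 0.1557632 units/mL = 7.593458 units
Stage 2: 18.5 mL/hr × 1.2 hr = 22.2 mL → 22.2 mL × 0.1557632 units/mL = 3.457944 units
Stage 3: 43 mL/hr × 5.4 hr = 232.2 mL → 232.2 mL × 0.1557632 units/mL = 36.16822 units
Total = 7.593458 + 3.457944 + 36.16822 = 47.21963 units

47.2 units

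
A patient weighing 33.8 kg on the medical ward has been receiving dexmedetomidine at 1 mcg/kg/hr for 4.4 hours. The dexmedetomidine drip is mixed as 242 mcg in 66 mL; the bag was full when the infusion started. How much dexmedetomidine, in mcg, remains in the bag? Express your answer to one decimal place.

Dose = 1 mcg/kg/hr × 33.8 kg = 33.8 mcg/hr
Concentration = 242 mcg ÷ 66 mL = 3.666667 mcg/mL
Rate = 33.8 mcg/hr ÷ 3.666667 mcg/mL = 9.218182 mL/hr
Volume infused = 9.218182 mL/hr × 4.4 hr = 40.56 mL
Volume remaining = 66 − 40.56 = 25.44 mL
Drug remaining = 25.44 mL × 3.666667 mcg/mL = 93.28 mcg

93.3 mcg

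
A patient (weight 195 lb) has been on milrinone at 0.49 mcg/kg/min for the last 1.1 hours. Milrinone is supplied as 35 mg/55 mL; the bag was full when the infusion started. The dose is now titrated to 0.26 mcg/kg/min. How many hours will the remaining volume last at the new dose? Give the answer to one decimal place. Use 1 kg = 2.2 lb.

Initial rate:
Weight = 195 lb ÷ 2.2 lb/kg = 88.63636 kg
Dose = 0.49 mcg/kg/min × 88.63636 kg = 43.43182 mcg/min
43.43182 mcg/min × 60 min/hr = 2605.909 mcg/hr
Concentration = 35 mg ÷ 55 mL = 0.6363636 mg/mL = 636.3636 mcg/mL
Rate = 2605.909 mcg/hr ÷ 636.3636 mcg/mL = 4.095 mL/hr
Volume infused so far = 4.095 mL/hr × 1.1 hr = 4.5045 mL
Volume remaining = 55 − 4.5045 = 50.4955 mL
New rate:
Dose = 0.26 mcg/kg/min × 88.63636 kg = 23.04545 mcg/min
23.04545 mcg/min × 60 min/hr = 1382.727 mcg/hr
Rate = 1382.727 mcg/hr ÷ 636.3636 mcg/mL = 2.172857 mL/hr
Time remaining = 50.4955 mL ÷ 2.172857 mL/hr = 23.23922 hr

23.2 hours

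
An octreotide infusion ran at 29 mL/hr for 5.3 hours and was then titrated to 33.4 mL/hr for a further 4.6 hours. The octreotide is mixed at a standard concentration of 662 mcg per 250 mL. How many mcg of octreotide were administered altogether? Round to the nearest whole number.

Concentration = 662 mcg ÷ 250 mL = 2.648 mcg/mL
Stage 1: 29 mL/hr × 5.3 hr = 153.7 mL → 153.7 mL × 2.648 mcg/mL = 406.9976 mcg
Stage 2: 33.4 mL/hr × 4.6 hr = 153.64 mL → 153.64 mL × 2.648 mcg/mL = 406.8387 mcg
Total = 406.9976 + 406.8387 = 813.8363 mcg

814 mcg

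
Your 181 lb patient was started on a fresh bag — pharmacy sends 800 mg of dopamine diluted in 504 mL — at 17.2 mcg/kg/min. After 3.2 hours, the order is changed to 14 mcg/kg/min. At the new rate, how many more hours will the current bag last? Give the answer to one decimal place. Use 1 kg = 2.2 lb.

Initial rate:
Weight = 181 lb ÷ 2.2 lb/kg = 82.27273 kg
Dose = 17.2 mcg/kg/min × 82.27273 kg = 1415.091 mcg/min
1415.091 mcg/min × 60 min/hr = 84905.45 mcg/hr
Concentration = 800 mg ÷ 504 mL = 1.587302 mg/mL = 1587.302 mcg/mL
Rate = 84905.45 mcg/hr ÷ 1587.302 mcg/mL = 53.49044 mL/hr
Volume infused so far = 53.49044 mL/hr × 3.2 hr = 171.1694 mL
Volume remaining = 504 − 171.1694 = 332.8306 mL
New rate:
Dose = 14 mcg/kg/min × 82.27273 kg = 1151.818 mcg/min
1151.818 mcg/min × 60 min/hr = 69109.09 mcg/hr
Rate = 69109.09 mcg/hr ÷ 1587.302 mcg/mL = 43.53873 mL/hr
Time remaining = 332.8306 mL ÷ 43.53873 mL/hr = 7.644473 hr

7.6 hours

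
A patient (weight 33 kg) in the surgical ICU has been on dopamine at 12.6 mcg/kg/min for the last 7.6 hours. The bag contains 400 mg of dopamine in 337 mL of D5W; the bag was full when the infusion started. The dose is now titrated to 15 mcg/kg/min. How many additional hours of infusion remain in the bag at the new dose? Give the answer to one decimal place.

7.1 hours

Initial rate:
Dose = 12.6 mcg/kg/min × 33 kg = 415.8 mcg/min
415.8 mcg/min × 60 min/hr = 24948 mcg/hr
Concentration = 400 mg ÷ 337 mL = 1.186944 mg/mL = 1186.944 mcg/mL
Rate = 24948 mcg/hr ÷ 1186.944 mcg/mL = 21.01869 mL/hr
Volume infused so far = 21.01869 mL/hr × 7.6 hr = 159.742 mL
Volume remaining = 337 − 159.742 = 177.258 mL
New rate:
Dose = 15 mcg/kg/min × 33 kg = 495 mcg/min
495 mcg/min × 60 min/hr = 29700 mcg/hr
Rate = 29700 mcg/hr ÷ 1186.944 mcg/mL = 25.02225 mL/hr
Time remaining = 177.258 mL ÷ 25.02225 mL/hr = 7.084013 hr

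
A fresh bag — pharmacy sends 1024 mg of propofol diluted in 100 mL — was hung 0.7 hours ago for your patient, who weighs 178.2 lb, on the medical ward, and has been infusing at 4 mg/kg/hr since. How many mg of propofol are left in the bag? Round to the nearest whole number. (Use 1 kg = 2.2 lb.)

797 mg

Weight = 178.2 lb ÷ 2.2 lb/kg = 81 kg
Dose = 4 mg/kg/hr × 81 kg = 324 mg/hr
Concentration = 1024 mg ÷ 100 mL = 10.24 mg/mL
Rate = 324 mg/hr ÷ 10.24 mg/mL = 31.64062 mL/hr
Volume infused = 31.64062 mL/hr × 0.7 hr = 22.14844 mL
Volume remaining = 100 − 22.14844 = 77.85156 mL
Drug remaining = 77.85156 mL × 10.24 mg/mL = 797.2 mg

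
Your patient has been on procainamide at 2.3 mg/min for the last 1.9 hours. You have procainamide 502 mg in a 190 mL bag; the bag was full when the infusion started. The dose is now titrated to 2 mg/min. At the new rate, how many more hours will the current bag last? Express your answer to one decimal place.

2.0 hours

Initial rate:
2.3 mg/min × 60 min/hr = 138 mg/hr
Concentration = 502 mg ÷ 190 mL = 2.642105 mg/mL
Rate = 138 mg/hr ÷ 2.642105 mg/mL = 52.23108 mL/hr
Volume infused so far = 52.23108 mL/hr × 1.9 hr = 99.23904 mL
Volume remaining = 190 − 99.23904 = 90.76096 mL
New rate:
2 mg/min × 60 min/hr = 120 mg/hr
Rate = 120 mg/hr ÷ 2.642105 mg/mL = 45.41833 mL/hr
Time remaining = 90.76096 mL ÷ 45.41833 mL/hr = 1.998333 hr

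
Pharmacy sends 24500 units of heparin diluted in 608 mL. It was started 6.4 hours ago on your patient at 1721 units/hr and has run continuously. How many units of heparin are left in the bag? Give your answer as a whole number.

13486 units

Concentration = 24500 units ÷ 608 mL = 40.29605 units/mL
Rate = 1721 units/hr ÷ 40.29605 units/mL = 42.7089 mL/hr
Volume infused = 42.7089 mL/hr × 6.4 hr = 273.3369 mL
Volume remaining = 608 − 273.3369 = 334.6631 mL
Drug remaining = 334.6631 mL × 40.29605 units/mL = 13485.6 units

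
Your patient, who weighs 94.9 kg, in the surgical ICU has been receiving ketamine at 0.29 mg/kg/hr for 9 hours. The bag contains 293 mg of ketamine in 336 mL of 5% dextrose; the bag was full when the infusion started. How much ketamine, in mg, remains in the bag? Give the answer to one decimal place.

Dose = 0.29 mg/kg/hr × 94.9 kg = 27.521 mg/hr
Concentration = 293 mg ÷ 336 mL = 0.8720238 mg/mL
Rate = 27.521 mg/hr ÷ 0.8720238 mg/mL = 31.55992 mL/hr
Volume infused = 31.55992 mL/hr × 9 hr = 284.0393 mL
Volume remaining = 336 − 284.0393 = 51.96074 mL
Drug remaining = 51.96074 mL × 0.8720238 mg/mL = 45.311 mg

45.3 mg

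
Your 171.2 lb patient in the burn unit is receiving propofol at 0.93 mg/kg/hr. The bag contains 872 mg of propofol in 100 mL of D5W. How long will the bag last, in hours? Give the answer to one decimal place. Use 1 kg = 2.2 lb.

12.0 hours

Weight = 171.2 lb ÷ 2.2 lb/kg = 77.81818 kg
Dose = 0.93 mg/kg/hr × 77.81818 kg = 72.37091 mg/hr
Concentration = 872 mg ÷ 100 mL = 8.72 mg/mL
Rate = 72.37091 mg/hr ÷ 8.72 mg/mL = 8.299416 mL/hr
Duration = 100 mL ÷ 8.299416 mL/hr = 12.04904 hr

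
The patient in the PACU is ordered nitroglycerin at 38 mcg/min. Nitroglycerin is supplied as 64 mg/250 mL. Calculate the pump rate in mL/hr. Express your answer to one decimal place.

8.9 mL/hr

38 mcg/min × 60 min/hr = 2280 mcg/hr
Concentration = 64 mg ÷ 250 mL = 0.256 mg/mL = 256 mcg/mL
Rate = 2280 mcg/hr ÷ 256 mcg/mL = 8.90625 mL/hr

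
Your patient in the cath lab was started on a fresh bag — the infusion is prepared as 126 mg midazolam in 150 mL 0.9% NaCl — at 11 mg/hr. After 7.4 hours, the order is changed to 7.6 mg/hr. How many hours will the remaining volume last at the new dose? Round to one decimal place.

5.9 hours

Initial rate:
Concentration = 126 mg ÷ 150 mL = 0.84 mg/mL
Rate = 11 mg/hr ÷ 0.84 mg/mL = 13.09524 mL/hr
Volume infused so far = 13.09524 mL/hr × 7.4 hr = 96.90476 mL
Volume remaining = 150 − 96.90476 = 53.09524 mL
New rate:
Rate = 7.6 mg/hr ÷ 0.84 mg/mL = 9.047619 mL/hr
Time remaining = 53.09524 mL ÷ 9.047619 mL/hr = 5.868421 hr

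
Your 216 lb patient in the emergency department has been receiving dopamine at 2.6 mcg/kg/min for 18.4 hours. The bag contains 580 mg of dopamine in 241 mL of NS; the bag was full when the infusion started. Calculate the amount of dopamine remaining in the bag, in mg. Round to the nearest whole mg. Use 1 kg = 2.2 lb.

298 mg

Weight = 216 lb ÷ 2.2 lb/kg = 98.18182 kg
Dose = 2.6 mcg/kg/min × 98.18182 kg = 255.2727 mcg/min
255.2727 mcg/min × 60 min/hr = 15316.36 mcg/hr
Concentration = 580 mg ÷ 241 mL = 2.406639 mg/mL = 2406.639 mcg/mL
Rate = 15316.36 mcg/hr ÷ 2406.639 mcg/mL = 6.364213 mL/hr
Volume infused = 6.364213 mL/hr × 18.4 hr = 117.1015 mL
Volume remaining = 241 − 117.1015 = 123.8985 mL
Drug remaining = 123.8985 mL × 2406.639 mcg/mL = 298178.9 mcg = 298.1789 mg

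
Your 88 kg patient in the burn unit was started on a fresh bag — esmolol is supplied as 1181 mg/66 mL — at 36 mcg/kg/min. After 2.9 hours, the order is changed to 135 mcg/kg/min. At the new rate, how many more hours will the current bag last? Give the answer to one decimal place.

0.9 hours

Initial rate:
Dose = 36 mcg/kg/min × 88 kg = 3168 mcg/min
3168 mcg/min × 60 min/hr = 190080 mcg/hr
Concentration = 1181 mg ÷ 66 mL = 17.89394 mg/mL = 17893.94 mcg/mL
Rate = 190080 mcg/hr ÷ 17893.94 mcg/mL = 10.62259 mL/hr
Volume infused so far = 10.62259 mL/hr × 2.9 hr = 30.80551 mL
Volume remaining = 66 − 30.80551 = 35.19449 mL
New rate:
Dose = 135 mcg/kg/min × 88 kg = 11880 mcg/min
11880 mcg/min × 60 min/hr = 712800 mcg/hr
Rate = 712800 mcg/hr ÷ 17893.94 mcg/mL = 39.83472 mL/hr
Time remaining = 35.19449 mL ÷ 39.83472 mL/hr = 0.8835129 hr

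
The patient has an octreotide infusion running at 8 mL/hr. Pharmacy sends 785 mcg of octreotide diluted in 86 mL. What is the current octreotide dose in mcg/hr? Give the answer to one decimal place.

73.0 mcg/hr

Concentration = 785 mcg ÷ 86 mL = 9.127907 mcg/mL
Drug rate = 8 mL/hr × 9.127907 mcg/mL = 73.02326 mcg/hr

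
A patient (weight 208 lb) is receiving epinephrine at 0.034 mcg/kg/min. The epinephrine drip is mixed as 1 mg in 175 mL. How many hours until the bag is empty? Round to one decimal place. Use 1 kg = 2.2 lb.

5.2 hours

Weight = 208 lb ÷ 2.2 lb/kg = 94.54545 kg
Dose = 0.034 mcg/kg/min × 94.54545 kg = 3.214545 mcg/min
3.214545 mcg/min × 60 min/hr = 192.8727 mcg/hr
Concentration = 1 mg ÷ 175 mL = 0.005714286 mg/mL = 5.714286 mcg/mL
Rate = 192.8727 mcg/hr ÷ 5.714286 mcg/mL = 33.75273 mL/hr
Duration = 175 mL ÷ 33.75273 mL/hr = 5.184766 hr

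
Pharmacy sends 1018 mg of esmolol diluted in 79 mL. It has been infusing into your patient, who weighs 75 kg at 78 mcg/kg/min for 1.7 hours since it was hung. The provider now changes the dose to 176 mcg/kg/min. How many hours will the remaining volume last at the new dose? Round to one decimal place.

Initial rate:
Dose = 78 mcg/kg/min × 75 kg = 5850 mcg/min
5850 mcg/min × 60 min/hr = 351000 mcg/hr
Concentration = 1018 mg ÷ 79 mL = 12.88608 mg/mL = 12886.08 mcg/mL
Rate = 351000 mcg/hr ÷ 12886.08 mcg/mL = 27.2387 mL/hr
Volume infused so far = 27.2387 mL/hr × 1.7 hr = 46.3058 mL
Volume remaining = 79 − 46.3058 = 32.6942 mL
New rate:
Dose = 176 mcg/kg/min × 75 kg = 13200 mcg/min
13200 mcg/min × 60 min/hr = 792000 mcg/hr
Rate = 792000 mcg/hr ÷ 12886.08 mcg/mL = 61.46169 mL/hr
Time remaining = 32.6942 mL ÷ 61.46169 mL/hr = 0.5319444 hr

0.5 hours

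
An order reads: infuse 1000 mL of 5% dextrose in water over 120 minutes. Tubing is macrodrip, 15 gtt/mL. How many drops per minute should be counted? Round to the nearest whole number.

1000 mL ÷ (120 min) = 8.333333 mL/min
8.333333 mL/min × 15 gtt/mL = 125 gtt/min

125 gtt/min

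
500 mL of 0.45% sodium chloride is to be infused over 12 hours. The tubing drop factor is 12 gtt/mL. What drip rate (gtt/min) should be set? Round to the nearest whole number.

8 gtt/min

500 mL ÷ (12 hr × 60 = 720 min) = 0.6944444 mL/min
0.6944444 mL/min × 12 gtt/mL = 8.333333 gtt/min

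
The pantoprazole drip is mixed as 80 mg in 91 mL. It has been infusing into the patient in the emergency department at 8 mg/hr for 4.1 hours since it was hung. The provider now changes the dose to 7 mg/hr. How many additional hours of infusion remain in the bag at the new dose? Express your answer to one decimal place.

6.7 hours

Initial rate:
Concentration = 80 mg ÷ 91 mL = 0.8791209 mg/mL
Rate = 8 mg/hr ÷ 0.8791209 mg/mL = 9.1 mL/hr
Volume infused so far = 9.1 mL/hr × 4.1 hr = 37.31 mL
Volume remaining = 91 − 37.31 = 53.69 mL
New rate:
Rate = 7 mg/hr ÷ 0.8791209 mg/mL = 7.9625 mL/hr
Time remaining = 53.69 mL ÷ 7.9625 mL/hr = 6.742857 hr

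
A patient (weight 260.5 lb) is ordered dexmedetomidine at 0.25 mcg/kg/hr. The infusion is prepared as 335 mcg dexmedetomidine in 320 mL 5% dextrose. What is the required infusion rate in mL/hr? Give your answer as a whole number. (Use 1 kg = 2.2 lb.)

Weight = 260.5 lb ÷ 2.2 lb/kg = 118.4091 kg
Dose = 0.25 mcg/kg/hr × 118.4091 kg = 29.60227 mcg/hr
Concentration = 335 mcg ÷ 320 mL = 1.046875 mcg/mL
Rate = 29.60227 mcg/hr ÷ 1.046875 mcg/mL = 28.2768 mL/hr

28 mL/hr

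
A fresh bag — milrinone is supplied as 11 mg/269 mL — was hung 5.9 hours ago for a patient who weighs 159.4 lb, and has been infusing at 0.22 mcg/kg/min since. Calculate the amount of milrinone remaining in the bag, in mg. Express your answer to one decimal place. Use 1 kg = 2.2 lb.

Weight = 159.4 lb ÷ 2.2 lb/kg = 72.45455 kg
Dose = 0.22 mcg/kg/min × 72.45455 kg = 15.94 mcg/min
15.94 mcg/min × 60 min/hr = 956.4 mcg/hr
Concentration = 11 mg ÷ 269 mL = 0.04089219 mg/mL = 40.89219 mcg/mL
Rate = 956.4 mcg/hr ÷ 40.89219 mcg/mL = 23.38833 mL/hr
Volume infused = 23.38833 mL/hr × 5.9 hr = 137.9911 mL
Volume remaining = 269 − 137.9911 = 131.0089 mL
Drug remaining = 131.0089 mL × 40.89219 mcg/mL = 5357.24 mcg = 5.35724 mg

5.4 mg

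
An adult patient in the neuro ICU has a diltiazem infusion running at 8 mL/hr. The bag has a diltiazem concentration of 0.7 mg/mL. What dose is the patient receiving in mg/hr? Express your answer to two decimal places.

Drug rate = 8 mL/hr × 0.7 mg/mL = 5.6 mg/hr

5.60 mg/hr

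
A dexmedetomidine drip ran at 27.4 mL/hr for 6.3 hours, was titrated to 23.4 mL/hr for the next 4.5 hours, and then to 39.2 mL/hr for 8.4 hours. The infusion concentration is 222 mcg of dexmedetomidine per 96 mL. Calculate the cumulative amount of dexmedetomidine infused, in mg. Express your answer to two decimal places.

1.40 mg

Concentration = 222 mcg ÷ 96 mL = 2.3125 mcg/mL
Stage 1: 27.4 mL/hr × 6.3 hr = 172.62 mL → 172.62 mL × 2.3125 mcg/mL = 399.1837 mcg
Stage 2: 23.4 mL/hr × 4.5 hr = 105.3 mL → 105.3 mL × 2.3125 mcg/mL = 243.5062 mcg
Stage 3: 39.2 mL/hr × 8.4 hr = 329.28 mL → 329.28 mL × 2.3125 mcg/mL = 761.46 mcg
Total = 399.1837 + 243.5062 + 761.46 = 1404.15 mcg = 1.40415 mg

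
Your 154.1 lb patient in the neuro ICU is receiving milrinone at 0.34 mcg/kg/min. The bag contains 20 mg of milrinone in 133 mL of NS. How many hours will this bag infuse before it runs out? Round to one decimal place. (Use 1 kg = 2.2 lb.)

Weight = 154.1 lb ÷ 2.2 lb/kg = 70.04545 kg
Dose = 0.34 mcg/kg/min × 70.04545 kg = 23.81545 mcg/min
23.81545 mcg/min × 60 min/hr = 1428.927 mcg/hr
Concentration = 20 mg ÷ 133 mL = 0.1503759 mg/mL = 150.3759 mcg/mL
Rate = 1428.927 mcg/hr ÷ 150.3759 mcg/mL = 9.502366 mL/hr
Duration = 133 mL ÷ 9.502366 mL/hr = 13.99651 hr

14.0 hours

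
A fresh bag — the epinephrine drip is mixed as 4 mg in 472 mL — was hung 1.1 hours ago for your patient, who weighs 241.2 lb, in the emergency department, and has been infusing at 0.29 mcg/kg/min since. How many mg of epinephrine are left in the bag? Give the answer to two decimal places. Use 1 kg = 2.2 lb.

1.90 mg

Weight = 241.2 lb ÷ 2.2 lb/kg = 109.6364 kg
Dose = 0.29 mcg/kg/min × 109.6364 kg = 31.79455 mcg/min
31.79455 mcg/min × 60 min/hr = 1907.673 mcg/hr
Concentration = 4 mg ÷ 472 mL = 0.008474576 mg/mL = 8.474576 mcg/mL
Rate = 1907.673 mcg/hr ÷ 8.474576 mcg/mL = 225.1054 mL/hr
Volume infused = 225.1054 mL/hr × 1.1 hr = 247.6159 mL
Volume remaining = 472 − 247.6159 = 224.3841 mL
Drug remaining = 224.3841 mL × 8.474576 mcg/mL = 1901.56 mcg = 1.90156 mg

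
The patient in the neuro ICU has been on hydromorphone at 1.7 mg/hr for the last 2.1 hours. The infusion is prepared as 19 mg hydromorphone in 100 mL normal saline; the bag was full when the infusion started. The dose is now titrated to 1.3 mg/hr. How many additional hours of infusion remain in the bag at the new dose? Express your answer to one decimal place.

Initial rate:
Concentration = 19 mg ÷ 100 mL = 0.19 mg/mL
Rate = 1.7 mg/hr ÷ 0.19 mg/mL = 8.947368 mL/hr
Volume infused so far = 8.947368 mL/hr × 2.1 hr = 18.78947 mL
Volume remaining = 100 − 18.78947 = 81.21053 mL
New rate:
Rate = 1.3 mg/hr ÷ 0.19 mg/mL = 6.842105 mL/hr
Time remaining = 81.21053 mL ÷ 6.842105 mL/hr = 11.86923 hr

11.9 hours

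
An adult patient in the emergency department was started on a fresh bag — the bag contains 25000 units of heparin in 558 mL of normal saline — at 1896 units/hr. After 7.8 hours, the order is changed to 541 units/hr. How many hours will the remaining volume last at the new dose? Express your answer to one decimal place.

18.9 hours

Initial rate:
Concentration = 25000 units ÷ 558 mL = 44.80287 units/mL
Rate = 1896 units/hr ÷ 44.80287 units/mL = 42.31872 mL/hr
Volume infused so far = 42.31872 mL/hr × 7.8 hr = 330.086 mL
Volume remaining = 558 − 330.086 = 227.914 mL
New rate:
Rate = 541 units/hr ÷ 44.80287 units/mL = 12.07512 mL/hr
Time remaining = 227.914 mL ÷ 12.07512 mL/hr = 18.87468 hr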